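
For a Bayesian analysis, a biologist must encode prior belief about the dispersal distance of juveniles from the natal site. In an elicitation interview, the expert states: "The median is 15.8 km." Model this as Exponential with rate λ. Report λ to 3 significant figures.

λ ≈ 0.0439

Exponential median = ln 2 / λ, so λ = ln 2 / 15.8 = 0.0439.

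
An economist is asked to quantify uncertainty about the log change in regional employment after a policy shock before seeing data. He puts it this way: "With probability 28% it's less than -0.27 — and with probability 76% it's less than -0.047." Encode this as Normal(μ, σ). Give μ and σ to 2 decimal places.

μ = -0.17, σ = 0.17

For Normal(μ,σ), the p-quantile is μ + z_p·σ. Here z_{0.28} = -0.5828, z_{0.76} = 0.7063.
So -0.27 = μ − 0.5828σ and -0.047 = μ + 0.7063σ.
Subtracting: σ = (-0.047 − -0.27)/(0.7063 − (-0.5828)) = 0.17.
Then μ = -0.27 − (-0.5828)·0.17 = -0.17.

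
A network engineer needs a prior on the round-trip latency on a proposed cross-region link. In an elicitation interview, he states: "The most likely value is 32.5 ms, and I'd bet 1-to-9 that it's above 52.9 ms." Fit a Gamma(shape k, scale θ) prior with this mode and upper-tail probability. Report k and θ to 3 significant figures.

k ≈ 8.93, θ ≈ 4.1

Gamma(k,θ) with k>1 has mode (k−1)θ, so θ = 32.5/(k−1).
Need P(X < 52.9) = 0.9 with θ tied to k this way. Start at k = 2, θ = 32.5: P(X<52.9) ≈ 0.484.
Too low — raise k to concentrate. Iterating converges to k ≈ 8.93.
Then θ = 32.5/(8.93−1) ≈ 4.1.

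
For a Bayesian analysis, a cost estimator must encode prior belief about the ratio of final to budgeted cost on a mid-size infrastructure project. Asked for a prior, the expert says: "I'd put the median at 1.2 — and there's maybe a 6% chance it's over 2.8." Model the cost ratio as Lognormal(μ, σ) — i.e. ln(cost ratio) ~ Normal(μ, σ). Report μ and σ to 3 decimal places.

μ ≈ 0.182, σ ≈ 0.545

If T ~ Lognormal(μ,σ) then ln T ~ Normal(μ,σ), so the p-quantile of ln T is μ + z_p·σ.
ln(1.2) = 0.1823 and ln(2.8) = 1.03; z_{0.5} = 0, z_{0.94} = 1.555.
σ = (1.03 − 0.1823)/(1.555 − (0)) = 0.545.
μ = 0.1823 − (0)·0.545 = 0.182.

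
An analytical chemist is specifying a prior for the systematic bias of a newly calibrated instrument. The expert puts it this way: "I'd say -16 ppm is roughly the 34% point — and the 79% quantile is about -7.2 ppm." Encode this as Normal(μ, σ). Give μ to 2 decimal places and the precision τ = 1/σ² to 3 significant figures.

The p-quantile of Normal(μ,σ) is μ + z_p·σ, with z_{0.34} = -0.4125 and z_{0.79} = 0.8064.
Eliminate σ: μ = (z₂·x₁ − z₁·x₂)/(z₂ − z₁) = (0.8064·-16 − (-0.4125)·-7.2)/1.219 = -13.02.
Then σ = (x₂ − x₁)/(z₂ − z₁) = (-7.2 − -16)/1.219 = 7.22.
Precision τ = 1/σ² = 1/7.22² = 0.0192.

μ = -13.02, τ = 0.0192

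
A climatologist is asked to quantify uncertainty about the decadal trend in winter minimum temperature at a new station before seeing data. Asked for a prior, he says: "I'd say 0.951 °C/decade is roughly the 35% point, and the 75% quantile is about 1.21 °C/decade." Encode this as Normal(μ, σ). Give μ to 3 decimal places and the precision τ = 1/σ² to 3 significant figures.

μ = 1.045, τ = 16.7

The p-quantile of Normal(μ,σ) is μ + z_p·σ, with z_{0.35} = -0.3853 and z_{0.75} = 0.6745.
Eliminate σ: μ = (z₂·x₁ − z₁·x₂)/(z₂ − z₁) = (0.6745·0.951 − (-0.3853)·1.21)/1.06 = 1.045.
Then σ = (x₂ − x₁)/(z₂ − z₁) = (1.21 − 0.951)/1.06 = 0.244.
Precision τ = 1/σ² = 1/0.2444² = 16.7.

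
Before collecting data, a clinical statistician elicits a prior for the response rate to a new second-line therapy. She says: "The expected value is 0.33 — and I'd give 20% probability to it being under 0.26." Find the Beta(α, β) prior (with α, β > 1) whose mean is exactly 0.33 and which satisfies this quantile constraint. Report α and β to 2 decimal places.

α ≈ 10.83, β ≈ 21.98

With mean 0.33 fixed, write α = 0.33s, β = 0.67s where s = α+β.
Need P(θ < 0.26) = 0.2 under Beta(0.33s, 0.67s). Normal approximation: (q−m)/√(m(1−m)/s) ≈ z_{0.2} = -0.842, so s ≈ 0.33·0.67·(-0.842)²/(0.26−0.33)² = 32.0.
At s = 32.0: P(θ<0.26) ≈ 0.203. Adjusting to match 0.2 gives s ≈ 32.81.
So α = 0.33·32.81 ≈ 10.83, β = 0.67·32.81 ≈ 21.98.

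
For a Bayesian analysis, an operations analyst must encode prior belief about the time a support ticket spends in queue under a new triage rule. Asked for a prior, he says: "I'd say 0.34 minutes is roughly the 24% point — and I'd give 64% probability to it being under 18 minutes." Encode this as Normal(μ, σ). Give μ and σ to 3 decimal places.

For Normal(μ,σ), the p-quantile is μ + z_p·σ. Here z_{0.24} = -0.7063, z_{0.64} = 0.3585.
So 0.34 = μ − 0.7063σ and 18 = μ + 0.3585σ.
Subtracting: σ = (18 − 0.34)/(0.3585 − (-0.7063)) = 16.586.
Then μ = 0.34 − (-0.7063)·16.586 = 12.055.

μ = 12.055, σ = 16.586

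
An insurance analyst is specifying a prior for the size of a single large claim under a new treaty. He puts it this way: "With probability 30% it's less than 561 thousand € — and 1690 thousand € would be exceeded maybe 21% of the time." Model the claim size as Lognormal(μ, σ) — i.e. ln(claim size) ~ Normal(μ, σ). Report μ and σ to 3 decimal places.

If T ~ Lognormal(μ,σ) then ln T ~ Normal(μ,σ), so the p-quantile of ln T is μ + z_p·σ.
ln(561) = 6.33 and ln(1690) = 7.432; z_{0.3} = -0.5244, z_{0.79} = 0.8064.
σ = (7.432 − 6.33)/(0.8064 − (-0.5244)) = 0.829.
μ = 6.33 − (-0.5244)·0.829 = 6.764.

μ ≈ 6.764, σ ≈ 0.829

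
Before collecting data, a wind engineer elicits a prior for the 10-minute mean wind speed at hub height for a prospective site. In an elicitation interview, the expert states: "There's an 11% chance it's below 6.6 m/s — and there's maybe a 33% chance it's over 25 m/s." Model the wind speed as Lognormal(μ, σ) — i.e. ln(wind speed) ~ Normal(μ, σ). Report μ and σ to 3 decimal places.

If T ~ Lognormal(μ,σ) then ln T ~ Normal(μ,σ), so the p-quantile of ln T is μ + z_p·σ.
ln(6.6) = 1.887 and ln(25) = 3.219; z_{0.11} = -1.227, z_{0.67} = 0.4399.
σ = (3.219 − 1.887)/(0.4399 − (-1.227)) = 0.799.
μ = 1.887 − (-1.227)·0.799 = 2.867.

μ ≈ 2.867, σ ≈ 0.799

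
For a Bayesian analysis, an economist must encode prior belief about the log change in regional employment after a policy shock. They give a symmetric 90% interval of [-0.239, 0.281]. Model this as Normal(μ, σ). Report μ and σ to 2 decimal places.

A symmetric 90% interval runs μ ± z·σ with z = 1.645.
Half-width = 0.26, so σ = 0.26/1.645 = 0.16.
μ is the interval midpoint, 0.02.

μ = 0.02, σ = 0.16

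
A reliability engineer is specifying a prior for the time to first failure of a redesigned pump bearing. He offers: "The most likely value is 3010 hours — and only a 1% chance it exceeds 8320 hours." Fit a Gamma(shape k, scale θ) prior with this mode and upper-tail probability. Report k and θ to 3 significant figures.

Gamma(k,θ) with k>1 has mode (k−1)θ, so θ = 3010/(k−1).
Need P(X < 8320) = 0.99 with θ tied to k this way. Start at k = 2, θ = 3010: P(X<8320) ≈ 0.763.
Too low — raise k to concentrate. Iterating converges to k ≈ 5.44.
Then θ = 3010/(5.44−1) ≈ 678.

k ≈ 5.44, θ ≈ 678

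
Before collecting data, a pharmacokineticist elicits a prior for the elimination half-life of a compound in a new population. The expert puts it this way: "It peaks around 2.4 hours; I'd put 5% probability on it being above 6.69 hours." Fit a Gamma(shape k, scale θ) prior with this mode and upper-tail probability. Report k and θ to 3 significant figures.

Gamma(k,θ) with k>1 has mode (k−1)θ, so θ = 2.4/(k−1).
Need P(X < 6.69) = 0.95 with θ tied to k this way. Start at k = 2, θ = 2.4: P(X<6.69) ≈ 0.767.
Too low — raise k to concentrate. Iterating converges to k ≈ 3.55.
Then θ = 2.4/(3.55−1) ≈ 0.942.

k ≈ 3.55, θ ≈ 0.942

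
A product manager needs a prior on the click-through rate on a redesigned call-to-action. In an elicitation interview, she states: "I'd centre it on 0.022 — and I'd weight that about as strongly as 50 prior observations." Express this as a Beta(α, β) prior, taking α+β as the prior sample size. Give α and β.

α = 1.1, β = 48.9

Under the effective-sample-size interpretation, Beta(α, β) has prior mean α/(α+β) and prior sample size α+β.
So α+β = 50 and α/(α+β) = 0.022, giving α = 0.022·50 = 1.1 and β = 50 − 1.1 = 48.9.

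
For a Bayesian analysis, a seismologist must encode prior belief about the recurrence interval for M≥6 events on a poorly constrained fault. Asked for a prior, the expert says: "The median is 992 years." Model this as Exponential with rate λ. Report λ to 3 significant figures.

Exponential median = ln 2 / λ, so λ = ln 2 / 992.0 = 0.000699.

λ ≈ 0.000699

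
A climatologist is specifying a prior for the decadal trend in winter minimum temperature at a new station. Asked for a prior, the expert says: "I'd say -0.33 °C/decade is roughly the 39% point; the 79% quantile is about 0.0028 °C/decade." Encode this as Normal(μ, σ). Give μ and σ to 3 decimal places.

For Normal(μ,σ), the p-quantile is μ + z_p·σ. Here z_{0.39} = -0.2793, z_{0.79} = 0.8064.
So -0.33 = μ − 0.2793σ and 0.0028 = μ + 0.8064σ.
Subtracting: σ = (0.0028 − -0.33)/(0.8064 − (-0.2793)) = 0.307.
Then μ = -0.33 − (-0.2793)·0.307 = -0.244.

μ = -0.244, σ = 0.307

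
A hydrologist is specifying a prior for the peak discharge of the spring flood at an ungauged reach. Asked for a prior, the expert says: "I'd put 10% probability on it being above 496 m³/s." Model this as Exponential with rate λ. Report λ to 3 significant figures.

P(T > 496.0) = e^(−λ·496.0) = 0.1, so λ = −ln(0.1)/496.0 = 0.00464.

λ ≈ 0.00464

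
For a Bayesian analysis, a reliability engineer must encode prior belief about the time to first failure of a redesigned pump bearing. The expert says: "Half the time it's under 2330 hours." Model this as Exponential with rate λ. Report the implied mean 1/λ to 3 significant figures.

mean ≈ 3360 hours

Exponential median = ln 2 / λ, so λ = ln 2 / 2330.0 = 0.000297.
Mean = 1/λ = 3360 hours.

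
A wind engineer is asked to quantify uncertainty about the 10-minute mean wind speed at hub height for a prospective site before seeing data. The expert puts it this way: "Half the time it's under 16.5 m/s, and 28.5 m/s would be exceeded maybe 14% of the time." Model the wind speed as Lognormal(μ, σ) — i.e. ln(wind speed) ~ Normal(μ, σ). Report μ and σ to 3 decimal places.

μ ≈ 2.803, σ ≈ 0.506

If T ~ Lognormal(μ,σ) then ln T ~ Normal(μ,σ), so the p-quantile of ln T is μ + z_p·σ.
ln(16.5) = 2.803 and ln(28.5) = 3.35; z_{0.5} = 0, z_{0.86} = 1.08.
σ = (3.35 − 2.803)/(1.08 − (0)) = 0.506.
μ = 2.803 − (0)·0.506 = 2.803.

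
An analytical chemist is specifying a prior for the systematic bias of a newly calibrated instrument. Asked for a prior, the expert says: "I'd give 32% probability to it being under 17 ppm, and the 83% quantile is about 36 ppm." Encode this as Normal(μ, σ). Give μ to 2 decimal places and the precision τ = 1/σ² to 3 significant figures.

μ = 23.25, τ = 0.0056

The p-quantile of Normal(μ,σ) is μ + z_p·σ, with z_{0.32} = -0.4677 and z_{0.83} = 0.9542.
Eliminate σ: μ = (z₂·x₁ − z₁·x₂)/(z₂ − z₁) = (0.9542·17 − (-0.4677)·36)/1.422 = 23.25.
Then σ = (x₂ − x₁)/(z₂ − z₁) = (36 − 17)/1.422 = 13.36.
Precision τ = 1/σ² = 1/13.36² = 0.0056.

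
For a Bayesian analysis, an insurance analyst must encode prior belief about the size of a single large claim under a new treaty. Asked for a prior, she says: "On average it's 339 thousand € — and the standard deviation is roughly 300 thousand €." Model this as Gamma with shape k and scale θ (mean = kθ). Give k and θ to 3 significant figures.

For Gamma(k, scale θ): mean = kθ, variance = kθ², so CV = 1/√k.
CV = SD/mean = 300/339 = 0.885, hence k = 1/CV² = 1.28.
Then θ = mean/k = 339/1.28 = 265.

k ≈ 1.28, θ ≈ 265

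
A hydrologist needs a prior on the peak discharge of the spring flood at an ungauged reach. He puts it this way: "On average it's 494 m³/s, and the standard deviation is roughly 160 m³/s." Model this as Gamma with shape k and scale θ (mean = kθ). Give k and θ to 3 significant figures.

For Gamma(k, scale θ): mean = kθ, variance = kθ², so CV = 1/√k.
CV = SD/mean = 160/494 = 0.3239, hence k = 1/CV² = 9.53.
Then θ = mean/k = 494/9.53 = 51.8.

k ≈ 9.53, θ ≈ 51.8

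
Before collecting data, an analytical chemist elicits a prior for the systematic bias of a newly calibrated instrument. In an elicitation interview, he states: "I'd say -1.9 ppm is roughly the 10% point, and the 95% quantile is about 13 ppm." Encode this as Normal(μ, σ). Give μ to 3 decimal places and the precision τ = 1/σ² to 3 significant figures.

The p-quantile of Normal(μ,σ) is μ + z_p·σ, with z_{0.1} = -1.282 and z_{0.95} = 1.645.
Eliminate σ: μ = (z₂·x₁ − z₁·x₂)/(z₂ − z₁) = (1.645·-1.9 − (-1.282)·13)/2.926 = 4.625.
Then σ = (x₂ − x₁)/(z₂ − z₁) = (13 − -1.9)/2.926 = 5.092.
Precision τ = 1/σ² = 1/5.092² = 0.0386.

μ = 4.625, τ = 0.0386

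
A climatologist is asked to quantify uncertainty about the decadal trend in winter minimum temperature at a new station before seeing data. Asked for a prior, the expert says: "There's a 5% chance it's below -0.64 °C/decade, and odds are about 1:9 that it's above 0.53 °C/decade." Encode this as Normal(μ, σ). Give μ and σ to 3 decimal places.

The p-quantile of Normal(μ,σ) is μ + z_p·σ, with z_{0.05} = -1.645 and z_{0.9} = 1.282.
Eliminate σ: μ = (z₂·x₁ − z₁·x₂)/(z₂ − z₁) = (1.282·-0.64 − (-1.645)·0.53)/2.926 = 0.018.
Then σ = (x₂ − x₁)/(z₂ − z₁) = (0.53 − -0.64)/2.926 = 0.400.

μ = 0.018, σ = 0.400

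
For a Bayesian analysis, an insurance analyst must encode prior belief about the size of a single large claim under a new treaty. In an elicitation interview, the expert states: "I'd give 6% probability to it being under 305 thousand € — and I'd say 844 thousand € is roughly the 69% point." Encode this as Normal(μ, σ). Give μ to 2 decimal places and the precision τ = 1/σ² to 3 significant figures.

μ = 713.67, τ = 1.45e-05

The p-quantile of Normal(μ,σ) is μ + z_p·σ, with z_{0.06} = -1.555 and z_{0.69} = 0.4959.
Eliminate σ: μ = (z₂·x₁ − z₁·x₂)/(z₂ − z₁) = (0.4959·305 − (-1.555)·844)/2.051 = 713.67.
Then σ = (x₂ − x₁)/(z₂ − z₁) = (844 − 305)/2.051 = 262.85.
Precision τ = 1/σ² = 1/262.8² = 1.45e-05.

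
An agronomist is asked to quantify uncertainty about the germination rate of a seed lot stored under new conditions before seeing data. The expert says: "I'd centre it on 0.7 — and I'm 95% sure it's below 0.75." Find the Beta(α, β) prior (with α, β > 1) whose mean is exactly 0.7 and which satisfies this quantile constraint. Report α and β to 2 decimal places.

With mean 0.7 fixed, write α = 0.7s, β = 0.3s where s = α+β.
Need P(θ < 0.75) = 0.95 under Beta(0.7s, 0.3s). Normal approximation: (q−m)/√(m(1−m)/s) ≈ z_{0.95} = 1.64, so s ≈ 0.7·0.3·(1.64)²/(0.75−0.7)² = 227.3.
At s = 227.3: P(θ<0.75) ≈ 0.954. Adjusting to match 0.95 gives s ≈ 216.97.
So α = 0.7·216.97 ≈ 151.88, β = 0.3·216.97 ≈ 65.09.

α ≈ 151.88, β ≈ 65.09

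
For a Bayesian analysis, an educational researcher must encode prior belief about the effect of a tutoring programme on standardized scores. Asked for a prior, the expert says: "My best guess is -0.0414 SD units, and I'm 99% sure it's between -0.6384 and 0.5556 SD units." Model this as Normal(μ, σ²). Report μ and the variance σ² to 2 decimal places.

A symmetric 99% interval runs μ ± z·σ with z = 2.576.
Half-width = 0.597, so σ = 0.597/2.576 = 0.232 and σ² = 0.05.
μ is the stated best guess, -0.04.

μ = -0.04, σ² = 0.05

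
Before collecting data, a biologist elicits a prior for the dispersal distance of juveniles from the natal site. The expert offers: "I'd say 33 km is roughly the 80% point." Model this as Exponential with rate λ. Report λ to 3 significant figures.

λ ≈ 0.0488

P(T < 33.0) = 1 − e^(−λ·33.0) = 0.8, so λ = −ln(1−0.8)/33.0 = −ln(0.2)/33.0 = 0.0488.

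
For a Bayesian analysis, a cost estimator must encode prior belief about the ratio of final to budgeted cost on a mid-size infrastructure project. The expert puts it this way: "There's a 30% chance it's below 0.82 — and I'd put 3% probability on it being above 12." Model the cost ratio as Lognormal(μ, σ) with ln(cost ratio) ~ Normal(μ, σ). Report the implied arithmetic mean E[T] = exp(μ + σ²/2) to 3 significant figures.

If T ~ Lognormal(μ,σ) then ln T ~ Normal(μ,σ), so the p-quantile of ln T is μ + z_p·σ.
ln(0.82) = -0.1985 and ln(12) = 2.485; z_{0.3} = -0.5244, z_{0.97} = 1.881.
σ = (2.485 − -0.1985)/(1.881 − (-0.5244)) = 1.116.
μ = -0.1985 − (-0.5244)·1.116 = 0.387.
E[T] = exp(μ + σ²/2) = exp(0.387 + 0.6223) = 2.74.

E[T] ≈ 2.74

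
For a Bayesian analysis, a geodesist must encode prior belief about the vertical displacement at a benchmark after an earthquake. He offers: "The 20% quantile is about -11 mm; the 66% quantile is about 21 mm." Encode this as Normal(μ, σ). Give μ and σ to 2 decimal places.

μ = 10.48, σ = 25.52

For Normal(μ,σ), the p-quantile is μ + z_p·σ. Here z_{0.2} = -0.8416, z_{0.66} = 0.4125.
So -11 = μ − 0.8416σ and 21 = μ + 0.4125σ.
Subtracting: σ = (21 − -11)/(0.4125 − (-0.8416)) = 25.52.
Then μ = -11 − (-0.8416)·25.52 = 10.48.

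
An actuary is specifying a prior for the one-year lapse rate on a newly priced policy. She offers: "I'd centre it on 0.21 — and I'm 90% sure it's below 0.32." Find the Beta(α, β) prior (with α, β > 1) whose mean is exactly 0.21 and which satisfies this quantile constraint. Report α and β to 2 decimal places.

With mean 0.21 fixed, write α = 0.21s, β = 0.79s where s = α+β.
Need P(θ < 0.32) = 0.9 under Beta(0.21s, 0.79s). Normal approximation: (q−m)/√(m(1−m)/s) ≈ z_{0.9} = 1.28, so s ≈ 0.21·0.79·(1.28)²/(0.32−0.21)² = 22.5.
At s = 22.5: P(θ<0.32) ≈ 0.894. Adjusting to match 0.9 gives s ≈ 23.97.
So α = 0.21·23.97 ≈ 5.03, β = 0.79·23.97 ≈ 18.94.

α ≈ 5.03, β ≈ 18.94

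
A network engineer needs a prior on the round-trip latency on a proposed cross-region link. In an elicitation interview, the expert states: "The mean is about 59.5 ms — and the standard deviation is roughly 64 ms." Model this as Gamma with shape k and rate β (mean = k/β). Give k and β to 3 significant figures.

k ≈ 0.864, β ≈ 0.0145

For Gamma(k, rate β): mean = k/β, variance = k/β², so CV = 1/√k.
CV = SD/mean = 64/59.5 = 1.076, hence k = 1/CV² = 0.864.
Then β = k/mean = 0.864/59.5 = 0.0145.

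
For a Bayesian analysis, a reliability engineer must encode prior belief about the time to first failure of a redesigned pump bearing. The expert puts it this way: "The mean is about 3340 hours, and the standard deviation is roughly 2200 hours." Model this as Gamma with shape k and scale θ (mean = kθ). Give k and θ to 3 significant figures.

For Gamma(k, scale θ): mean = kθ, variance = kθ², so CV = 1/√k.
CV = SD/mean = 2200/3340 = 0.6587, hence k = 1/CV² = 2.3.
Then θ = mean/k = 3340/2.3 = 1450.

k ≈ 2.3, θ ≈ 1450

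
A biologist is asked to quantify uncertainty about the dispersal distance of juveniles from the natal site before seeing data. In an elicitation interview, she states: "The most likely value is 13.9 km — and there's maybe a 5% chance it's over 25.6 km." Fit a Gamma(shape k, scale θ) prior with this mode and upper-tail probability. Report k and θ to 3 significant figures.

k ≈ 8.47, θ ≈ 1.86

Gamma(k,θ) with k>1 has mode (k−1)θ, so θ = 13.9/(k−1).
Need P(X < 25.6) = 0.95 with θ tied to k this way. Start at k = 2, θ = 13.9: P(X<25.6) ≈ 0.549.
Too low — raise k to concentrate. Iterating converges to k ≈ 8.47.
Then θ = 13.9/(8.47−1) ≈ 1.86.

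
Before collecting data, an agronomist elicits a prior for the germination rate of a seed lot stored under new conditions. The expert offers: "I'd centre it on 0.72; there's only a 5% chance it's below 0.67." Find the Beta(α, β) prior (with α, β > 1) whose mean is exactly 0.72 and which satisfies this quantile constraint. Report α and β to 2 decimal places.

With mean 0.72 fixed, write α = 0.72s, β = 0.28s where s = α+β.
Need P(θ < 0.67) = 0.05 under Beta(0.72s, 0.28s). Normal approximation: (q−m)/√(m(1−m)/s) ≈ z_{0.05} = -1.64, so s ≈ 0.72·0.28·(-1.64)²/(0.67−0.72)² = 218.2.
At s = 218.2: P(θ<0.67) ≈ 0.053. Adjusting to match 0.05 gives s ≈ 227.05.
So α = 0.72·227.05 ≈ 163.48, β = 0.28·227.05 ≈ 63.57.

α ≈ 163.48, β ≈ 63.57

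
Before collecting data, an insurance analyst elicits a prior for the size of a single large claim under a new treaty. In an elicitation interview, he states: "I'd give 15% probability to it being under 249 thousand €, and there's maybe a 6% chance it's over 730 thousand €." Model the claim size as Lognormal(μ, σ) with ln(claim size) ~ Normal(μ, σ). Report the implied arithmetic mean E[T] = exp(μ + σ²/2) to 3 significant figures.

If T ~ Lognormal(μ,σ) then ln T ~ Normal(μ,σ), so the p-quantile of ln T is μ + z_p·σ.
ln(249) = 5.517 and ln(730) = 6.593; z_{0.15} = -1.036, z_{0.94} = 1.555.
σ = (6.593 − 5.517)/(1.555 − (-1.036)) = 0.415.
μ = 5.517 − (-1.036)·0.415 = 5.948.
E[T] = exp(μ + σ²/2) = exp(5.948 + 0.0862) = 417 thousand €.

E[T] ≈ 417 thousand €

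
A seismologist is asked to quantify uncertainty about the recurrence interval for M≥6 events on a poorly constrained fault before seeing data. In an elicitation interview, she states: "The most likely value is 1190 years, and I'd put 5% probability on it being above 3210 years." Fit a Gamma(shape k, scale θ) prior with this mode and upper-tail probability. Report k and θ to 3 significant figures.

k ≈ 3.73, θ ≈ 436

Gamma(k,θ) with k>1 has mode (k−1)θ, so θ = 1190/(k−1).
Need P(X < 3210) = 0.95 with θ tied to k this way. Start at k = 2, θ = 1190: P(X<3210) ≈ 0.751.
Too low — raise k to concentrate. Iterating converges to k ≈ 3.73.
Then θ = 1190/(3.73−1) ≈ 436.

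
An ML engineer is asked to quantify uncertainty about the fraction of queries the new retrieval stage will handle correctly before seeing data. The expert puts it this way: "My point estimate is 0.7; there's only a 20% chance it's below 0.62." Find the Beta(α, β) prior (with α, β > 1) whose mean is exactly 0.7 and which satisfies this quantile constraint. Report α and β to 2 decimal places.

With mean 0.7 fixed, write α = 0.7s, β = 0.3s where s = α+β.
Need P(θ < 0.62) = 0.2 under Beta(0.7s, 0.3s). Normal approximation: (q−m)/√(m(1−m)/s) ≈ z_{0.2} = -0.842, so s ≈ 0.7·0.3·(-0.842)²/(0.62−0.7)² = 23.2.
At s = 23.2: P(θ<0.62) ≈ 0.195. Adjusting to match 0.2 gives s ≈ 22.18.
So α = 0.7·22.18 ≈ 15.52, β = 0.3·22.18 ≈ 6.65.

α ≈ 15.52, β ≈ 6.65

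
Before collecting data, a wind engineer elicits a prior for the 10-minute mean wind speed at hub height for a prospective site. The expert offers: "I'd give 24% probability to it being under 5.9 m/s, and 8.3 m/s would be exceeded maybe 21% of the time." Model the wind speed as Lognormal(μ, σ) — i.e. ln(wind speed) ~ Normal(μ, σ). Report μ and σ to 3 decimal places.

If T ~ Lognormal(μ,σ) then ln T ~ Normal(μ,σ), so the p-quantile of ln T is μ + z_p·σ.
ln(5.9) = 1.775 and ln(8.3) = 2.116; z_{0.24} = -0.7063, z_{0.79} = 0.8064.
σ = (2.116 − 1.775)/(0.8064 − (-0.7063)) = 0.226.
μ = 1.775 − (-0.7063)·0.226 = 1.934.

μ ≈ 1.934, σ ≈ 0.226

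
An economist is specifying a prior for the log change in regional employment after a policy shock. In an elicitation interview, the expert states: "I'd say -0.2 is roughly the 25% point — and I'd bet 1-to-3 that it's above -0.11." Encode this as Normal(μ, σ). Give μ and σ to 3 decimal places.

μ = -0.155, σ = 0.067

For Normal(μ,σ), the p-quantile is μ + z_p·σ. Here z_{0.25} = -0.6745, z_{0.75} = 0.6745.
So -0.2 = μ − 0.6745σ and -0.11 = μ + 0.6745σ.
Subtracting: σ = (-0.11 − -0.2)/(0.6745 − (-0.6745)) = 0.067.
Then μ = -0.2 − (-0.6745)·0.067 = -0.155.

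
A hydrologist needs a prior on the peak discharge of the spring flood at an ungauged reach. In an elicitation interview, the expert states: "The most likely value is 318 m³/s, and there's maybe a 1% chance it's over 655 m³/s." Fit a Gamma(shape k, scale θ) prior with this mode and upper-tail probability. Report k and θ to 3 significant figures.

k ≈ 10.4, θ ≈ 34

Gamma(k,θ) with k>1 has mode (k−1)θ, so θ = 318/(k−1).
Need P(X < 655) = 0.99 with θ tied to k this way. Start at k = 2, θ = 318: P(X<655) ≈ 0.610.
Too low — raise k to concentrate. Iterating converges to k ≈ 10.4.
Then θ = 318/(10.4−1) ≈ 34.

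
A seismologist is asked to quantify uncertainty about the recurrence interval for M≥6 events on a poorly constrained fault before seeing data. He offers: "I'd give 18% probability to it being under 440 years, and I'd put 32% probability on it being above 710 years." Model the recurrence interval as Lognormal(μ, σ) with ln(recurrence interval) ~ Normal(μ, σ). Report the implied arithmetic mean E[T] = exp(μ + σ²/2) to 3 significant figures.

If T ~ Lognormal(μ,σ) then ln T ~ Normal(μ,σ), so the p-quantile of ln T is μ + z_p·σ.
ln(440) = 6.087 and ln(710) = 6.565; z_{0.18} = -0.9154, z_{0.68} = 0.4677.
σ = (6.565 − 6.087)/(0.4677 − (-0.9154)) = 0.346.
μ = 6.087 − (-0.9154)·0.346 = 6.403.
E[T] = exp(μ + σ²/2) = exp(6.403 + 0.0598) = 641 years.

E[T] ≈ 641 years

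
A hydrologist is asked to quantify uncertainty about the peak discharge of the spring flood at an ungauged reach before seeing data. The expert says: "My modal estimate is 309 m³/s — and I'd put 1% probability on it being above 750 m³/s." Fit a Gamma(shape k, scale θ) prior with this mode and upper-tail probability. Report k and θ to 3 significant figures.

Gamma(k,θ) with k>1 has mode (k−1)θ, so θ = 309/(k−1).
Need P(X < 750) = 0.99 with θ tied to k this way. Start at k = 2, θ = 309: P(X<750) ≈ 0.697.
Too low — raise k to concentrate. Iterating converges to k ≈ 7.01.
Then θ = 309/(7.01−1) ≈ 51.4.

k ≈ 7.01, θ ≈ 51.4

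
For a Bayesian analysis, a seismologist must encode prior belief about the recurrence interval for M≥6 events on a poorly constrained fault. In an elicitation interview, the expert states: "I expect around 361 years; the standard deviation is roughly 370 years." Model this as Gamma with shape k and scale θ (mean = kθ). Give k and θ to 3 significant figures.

k ≈ 0.952, θ ≈ 379

For Gamma(k, scale θ): mean = kθ, variance = kθ², so CV = 1/√k.
CV = SD/mean = 370/361 = 1.025, hence k = 1/CV² = 0.952.
Then θ = mean/k = 361/0.952 = 379.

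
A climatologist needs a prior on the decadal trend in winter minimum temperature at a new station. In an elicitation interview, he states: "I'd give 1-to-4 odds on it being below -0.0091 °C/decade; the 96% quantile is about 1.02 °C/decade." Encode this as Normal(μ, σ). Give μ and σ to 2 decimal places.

The p-quantile of Normal(μ,σ) is μ + z_p·σ, with z_{0.2} = -0.8416 and z_{0.96} = 1.751.
Eliminate σ: μ = (z₂·x₁ − z₁·x₂)/(z₂ − z₁) = (1.751·-0.0091 − (-0.8416)·1.02)/2.592 = 0.33.
Then σ = (x₂ − x₁)/(z₂ − z₁) = (1.02 − -0.0091)/2.592 = 0.40.

μ = 0.33, σ = 0.40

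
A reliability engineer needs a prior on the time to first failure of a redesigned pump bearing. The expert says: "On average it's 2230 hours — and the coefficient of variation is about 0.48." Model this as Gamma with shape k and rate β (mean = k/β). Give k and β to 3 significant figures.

k ≈ 4.34, β ≈ 0.00195

For Gamma(k, rate β): mean = k/β, variance = k/β², so CV = 1/√k.
CV = 0.48, hence k = 1/CV² = 4.34.
Then β = k/mean = 4.34/2230 = 0.00195.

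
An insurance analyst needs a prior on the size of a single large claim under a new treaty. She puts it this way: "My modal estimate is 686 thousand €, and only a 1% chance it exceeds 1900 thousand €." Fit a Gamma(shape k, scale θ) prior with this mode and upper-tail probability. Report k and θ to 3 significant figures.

Gamma(k,θ) with k>1 has mode (k−1)θ, so θ = 686/(k−1).
Need P(X < 1900) = 0.99 with θ tied to k this way. Start at k = 2, θ = 686: P(X<1900) ≈ 0.764.
Too low — raise k to concentrate. Iterating converges to k ≈ 5.42.
Then θ = 686/(5.42−1) ≈ 155.

k ≈ 5.42, θ ≈ 155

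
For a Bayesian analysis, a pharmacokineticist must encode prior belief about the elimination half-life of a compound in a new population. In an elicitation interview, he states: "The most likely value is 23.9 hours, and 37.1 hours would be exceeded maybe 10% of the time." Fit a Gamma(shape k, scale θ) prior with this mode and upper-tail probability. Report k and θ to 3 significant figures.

k ≈ 10.7, θ ≈ 2.47

Gamma(k,θ) with k>1 has mode (k−1)θ, so θ = 23.9/(k−1).
Need P(X < 37.1) = 0.9 with θ tied to k this way. Start at k = 2, θ = 23.9: P(X<37.1) ≈ 0.460.
Too low — raise k to concentrate. Iterating converges to k ≈ 10.7.
Then θ = 23.9/(10.7−1) ≈ 2.47.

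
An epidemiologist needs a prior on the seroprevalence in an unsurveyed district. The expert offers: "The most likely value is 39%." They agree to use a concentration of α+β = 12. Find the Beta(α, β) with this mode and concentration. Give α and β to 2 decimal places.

For α,β > 1 the Beta mode is (α−1)/(α+β−2). With α+β = 12, the mode is (α−1)/10.
Set (α−1)/10 = 0.39 → α = 1 + 0.39·10 = 4.90.
β = 12 − α = 7.10.

α = 4.90, β = 7.10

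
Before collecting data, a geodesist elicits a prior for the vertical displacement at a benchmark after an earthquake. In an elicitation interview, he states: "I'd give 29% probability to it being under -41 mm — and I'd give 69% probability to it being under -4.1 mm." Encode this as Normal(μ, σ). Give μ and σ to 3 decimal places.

The p-quantile of Normal(μ,σ) is μ + z_p·σ, with z_{0.29} = -0.5534 and z_{0.69} = 0.4959.
Eliminate σ: μ = (z₂·x₁ − z₁·x₂)/(z₂ − z₁) = (0.4959·-41 − (-0.5534)·-4.1)/1.049 = -21.538.
Then σ = (x₂ − x₁)/(z₂ − z₁) = (-4.1 − -41)/1.049 = 35.168.

μ = -21.538, σ = 35.168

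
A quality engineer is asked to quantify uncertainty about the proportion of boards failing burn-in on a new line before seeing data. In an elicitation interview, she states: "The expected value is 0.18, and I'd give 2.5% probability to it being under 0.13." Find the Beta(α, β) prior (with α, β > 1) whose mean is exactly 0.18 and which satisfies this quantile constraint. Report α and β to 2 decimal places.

With mean 0.18 fixed, write α = 0.18s, β = 0.82s where s = α+β.
Need P(θ < 0.13) = 0.025 under Beta(0.18s, 0.82s). Normal approximation: (q−m)/√(m(1−m)/s) ≈ z_{0.025} = -1.96, so s ≈ 0.18·0.82·(-1.96)²/(0.13−0.18)² = 226.8.
At s = 226.8: P(θ<0.13) ≈ 0.018. Adjusting to match 0.025 gives s ≈ 199.68.
So α = 0.18·199.68 ≈ 35.94, β = 0.82·199.68 ≈ 163.74.

α ≈ 35.94, β ≈ 163.74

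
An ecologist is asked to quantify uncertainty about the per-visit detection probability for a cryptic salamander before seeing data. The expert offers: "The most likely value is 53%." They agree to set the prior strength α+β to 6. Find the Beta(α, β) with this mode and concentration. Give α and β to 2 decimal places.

For α,β > 1 the Beta mode is (α−1)/(α+β−2). With α+β = 6, the mode is (α−1)/4.
Set (α−1)/4 = 0.53 → α = 1 + 0.53·4 = 3.12.
β = 6 − α = 2.88.

α = 3.12, β = 2.88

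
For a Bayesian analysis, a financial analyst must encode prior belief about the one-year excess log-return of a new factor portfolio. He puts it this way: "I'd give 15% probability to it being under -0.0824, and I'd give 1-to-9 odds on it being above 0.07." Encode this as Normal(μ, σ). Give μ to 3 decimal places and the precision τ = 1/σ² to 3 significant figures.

μ = -0.014, τ = 231

The p-quantile of Normal(μ,σ) is μ + z_p·σ, with z_{0.15} = -1.036 and z_{0.9} = 1.282.
Eliminate σ: μ = (z₂·x₁ − z₁·x₂)/(z₂ − z₁) = (1.282·-0.0824 − (-1.036)·0.07)/2.318 = -0.014.
Then σ = (x₂ − x₁)/(z₂ − z₁) = (0.07 − -0.0824)/2.318 = 0.066.
Precision τ = 1/σ² = 1/0.06575² = 231.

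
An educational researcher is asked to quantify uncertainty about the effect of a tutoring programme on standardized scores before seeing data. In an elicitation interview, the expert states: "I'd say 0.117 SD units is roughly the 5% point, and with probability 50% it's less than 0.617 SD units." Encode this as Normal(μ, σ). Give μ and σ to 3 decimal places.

For Normal(μ,σ), the p-quantile is μ + z_p·σ. Here z_{0.05} = -1.645, z_{0.5} = 0.
So 0.117 = μ − 1.645σ and 0.617 = μ + 0σ.
Subtracting: σ = (0.617 − 0.117)/(0 − (-1.645)) = 0.304.
Then μ = 0.117 − (-1.645)·0.304 = 0.617.

μ = 0.617, σ = 0.304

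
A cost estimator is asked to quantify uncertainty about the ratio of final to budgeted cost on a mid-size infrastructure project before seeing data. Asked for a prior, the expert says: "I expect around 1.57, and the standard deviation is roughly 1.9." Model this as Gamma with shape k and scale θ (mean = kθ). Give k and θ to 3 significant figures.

For Gamma(k, scale θ): mean = kθ, variance = kθ², so CV = 1/√k.
CV = SD/mean = 1.9/1.57 = 1.21, hence k = 1/CV² = 0.683.
Then θ = mean/k = 1.57/0.683 = 2.3.

k ≈ 0.683, θ ≈ 2.3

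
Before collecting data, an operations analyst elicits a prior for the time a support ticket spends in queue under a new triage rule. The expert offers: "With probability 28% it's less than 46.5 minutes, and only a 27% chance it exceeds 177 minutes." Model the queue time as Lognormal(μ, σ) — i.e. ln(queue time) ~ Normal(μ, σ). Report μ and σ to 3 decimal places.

If T ~ Lognormal(μ,σ) then ln T ~ Normal(μ,σ), so the p-quantile of ln T is μ + z_p·σ.
ln(46.5) = 3.839 and ln(177) = 5.176; z_{0.28} = -0.5828, z_{0.73} = 0.6128.
σ = (5.176 − 3.839)/(0.6128 − (-0.5828)) = 1.118.
μ = 3.839 − (-0.5828)·1.118 = 4.491.

μ ≈ 4.491, σ ≈ 1.118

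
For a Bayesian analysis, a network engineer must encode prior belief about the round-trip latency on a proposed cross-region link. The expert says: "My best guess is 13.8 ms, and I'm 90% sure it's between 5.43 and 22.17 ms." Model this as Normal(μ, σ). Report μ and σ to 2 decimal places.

μ = 13.80, σ = 5.09

A symmetric 90% interval runs μ ± z·σ with z = 1.645.
Half-width = 8.37, so σ = 8.37/1.645 = 5.09.
μ is the stated best guess, 13.80.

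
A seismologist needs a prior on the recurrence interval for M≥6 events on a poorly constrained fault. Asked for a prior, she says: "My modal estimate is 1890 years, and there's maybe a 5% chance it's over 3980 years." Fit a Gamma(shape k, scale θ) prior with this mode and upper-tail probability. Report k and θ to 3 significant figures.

Gamma(k,θ) with k>1 has mode (k−1)θ, so θ = 1890/(k−1).
Need P(X < 3980) = 0.95 with θ tied to k this way. Start at k = 2, θ = 1890: P(X<3980) ≈ 0.622.
Too low — raise k to concentrate. Iterating converges to k ≈ 5.98.
Then θ = 1890/(5.98−1) ≈ 380.

k ≈ 5.98, θ ≈ 380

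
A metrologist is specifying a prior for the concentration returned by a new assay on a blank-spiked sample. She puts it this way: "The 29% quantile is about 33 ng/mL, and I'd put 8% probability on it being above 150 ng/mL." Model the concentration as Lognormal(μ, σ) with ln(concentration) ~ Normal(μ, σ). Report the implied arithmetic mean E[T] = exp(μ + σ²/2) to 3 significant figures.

If T ~ Lognormal(μ,σ) then ln T ~ Normal(μ,σ), so the p-quantile of ln T is μ + z_p·σ.
ln(33) = 3.497 and ln(150) = 5.011; z_{0.29} = -0.5534, z_{0.92} = 1.405.
σ = (5.011 − 3.497)/(1.405 − (-0.5534)) = 0.773.
μ = 3.497 − (-0.5534)·0.773 = 3.924.
E[T] = exp(μ + σ²/2) = exp(3.924 + 0.2989) = 68.3 ng/mL.

E[T] ≈ 68.3 ng/mL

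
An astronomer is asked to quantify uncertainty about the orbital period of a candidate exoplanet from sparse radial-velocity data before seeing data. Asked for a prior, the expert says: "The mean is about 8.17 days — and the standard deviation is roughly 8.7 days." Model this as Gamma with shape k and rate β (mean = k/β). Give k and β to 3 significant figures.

For Gamma(k, rate β): mean = k/β, variance = k/β², so CV = 1/√k.
CV = SD/mean = 8.7/8.17 = 1.065, hence k = 1/CV² = 0.882.
Then β = k/mean = 0.882/8.17 = 0.108.

k ≈ 0.882, β ≈ 0.108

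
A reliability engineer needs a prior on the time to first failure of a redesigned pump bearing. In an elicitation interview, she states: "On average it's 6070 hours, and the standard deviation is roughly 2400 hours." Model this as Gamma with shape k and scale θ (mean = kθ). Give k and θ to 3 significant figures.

k ≈ 6.4, θ ≈ 949

For Gamma(k, scale θ): mean = kθ, variance = kθ², so CV = 1/√k.
CV = SD/mean = 2400/6070 = 0.3954, hence k = 1/CV² = 6.4.
Then θ = mean/k = 6070/6.4 = 949.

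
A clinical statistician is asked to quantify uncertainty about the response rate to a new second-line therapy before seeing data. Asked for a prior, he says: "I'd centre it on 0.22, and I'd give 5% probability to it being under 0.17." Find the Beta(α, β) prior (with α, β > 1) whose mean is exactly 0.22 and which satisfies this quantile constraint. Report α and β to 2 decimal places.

α ≈ 37.69, β ≈ 133.62

With mean 0.22 fixed, write α = 0.22s, β = 0.78s where s = α+β.
Need P(θ < 0.17) = 0.05 under Beta(0.22s, 0.78s). Normal approximation: (q−m)/√(m(1−m)/s) ≈ z_{0.05} = -1.64, so s ≈ 0.22·0.78·(-1.64)²/(0.17−0.22)² = 185.7.
At s = 185.7: P(θ<0.17) ≈ 0.043. Adjusting to match 0.05 gives s ≈ 171.31.
So α = 0.22·171.31 ≈ 37.69, β = 0.78·171.31 ≈ 133.62.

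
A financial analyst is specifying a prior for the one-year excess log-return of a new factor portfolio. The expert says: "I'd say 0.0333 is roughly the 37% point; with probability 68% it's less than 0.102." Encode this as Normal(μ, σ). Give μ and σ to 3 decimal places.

μ = 0.062, σ = 0.086

For Normal(μ,σ), the p-quantile is μ + z_p·σ. Here z_{0.37} = -0.3319, z_{0.68} = 0.4677.
So 0.0333 = μ − 0.3319σ and 0.102 = μ + 0.4677σ.
Subtracting: σ = (0.102 − 0.0333)/(0.4677 − (-0.3319)) = 0.086.
Then μ = 0.0333 − (-0.3319)·0.086 = 0.062.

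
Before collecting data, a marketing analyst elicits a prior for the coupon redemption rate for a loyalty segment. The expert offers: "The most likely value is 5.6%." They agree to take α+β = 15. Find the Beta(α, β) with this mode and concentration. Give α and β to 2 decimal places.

For α,β > 1 the Beta mode is (α−1)/(α+β−2). With α+β = 15, the mode is (α−1)/13.
Set (α−1)/13 = 0.056 → α = 1 + 0.056·13 = 1.73.
β = 15 − α = 13.27.

α = 1.73, β = 13.27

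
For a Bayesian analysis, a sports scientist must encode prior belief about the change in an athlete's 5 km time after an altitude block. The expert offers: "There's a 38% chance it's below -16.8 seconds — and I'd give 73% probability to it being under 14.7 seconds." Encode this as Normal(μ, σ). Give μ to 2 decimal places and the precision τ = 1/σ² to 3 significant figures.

μ = -6.32, τ = 0.00085

For Normal(μ,σ), the p-quantile is μ + z_p·σ. Here z_{0.38} = -0.3055, z_{0.73} = 0.6128.
So -16.8 = μ − 0.3055σ and 14.7 = μ + 0.6128σ.
Subtracting: σ = (14.7 − -16.8)/(0.6128 − (-0.3055)) = 34.30.
Then μ = -16.8 − (-0.3055)·34.30 = -6.32.
Precision τ = 1/σ² = 1/34.3² = 0.00085.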